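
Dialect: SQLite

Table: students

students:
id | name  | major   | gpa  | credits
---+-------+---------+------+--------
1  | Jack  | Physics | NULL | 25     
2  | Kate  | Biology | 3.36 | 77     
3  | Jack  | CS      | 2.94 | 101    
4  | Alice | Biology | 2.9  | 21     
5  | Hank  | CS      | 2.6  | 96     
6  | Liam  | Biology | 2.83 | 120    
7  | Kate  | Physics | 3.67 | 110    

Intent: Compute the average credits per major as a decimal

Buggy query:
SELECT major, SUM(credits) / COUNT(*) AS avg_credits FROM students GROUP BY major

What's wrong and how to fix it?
Bug: Both operands are integers, so '/' performs integer division and truncates

Fix: Cast one side to REAL so the division keeps the fractional part

Corrected query:
SELECT major, SUM(credits) * 1.0 / COUNT(*) AS avg_credits FROM students GROUP BY major

Result:
major   | avg_credits
--------+------------
Biology | 72.666667  
CS      | 98.5       
Physics | 67.5       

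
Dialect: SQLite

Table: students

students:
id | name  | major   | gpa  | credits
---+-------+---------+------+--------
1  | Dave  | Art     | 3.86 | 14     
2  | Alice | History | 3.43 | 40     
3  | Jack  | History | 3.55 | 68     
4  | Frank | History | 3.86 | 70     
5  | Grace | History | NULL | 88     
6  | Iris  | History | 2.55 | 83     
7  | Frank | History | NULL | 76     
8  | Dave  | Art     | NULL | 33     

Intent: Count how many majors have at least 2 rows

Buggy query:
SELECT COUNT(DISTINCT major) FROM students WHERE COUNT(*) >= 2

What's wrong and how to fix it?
Bug: WHERE filters individual rows, not groups, so a group-level COUNT is invalid there

Fix: Use a subquery that GROUPs and filters with HAVING, then count its rows

Corrected query:
SELECT COUNT(*) FROM (SELECT major FROM students GROUP BY major HAVING COUNT(*) >= 2)

Result:
COUNT(*)
--------
2       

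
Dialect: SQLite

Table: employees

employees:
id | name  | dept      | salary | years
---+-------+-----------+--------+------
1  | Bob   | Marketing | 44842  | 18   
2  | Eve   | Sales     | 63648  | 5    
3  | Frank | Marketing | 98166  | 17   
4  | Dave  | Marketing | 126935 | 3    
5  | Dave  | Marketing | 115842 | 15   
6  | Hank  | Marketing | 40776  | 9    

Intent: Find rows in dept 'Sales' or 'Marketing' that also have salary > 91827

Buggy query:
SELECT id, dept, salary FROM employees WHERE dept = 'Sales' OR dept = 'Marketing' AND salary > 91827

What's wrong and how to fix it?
Bug: AND binds tighter than OR, so this parses as dept = 'Sales' OR (dept = 'Marketing' AND salary > 91827)

Fix: Add parentheses around the OR so the AND applies to both alternatives

Corrected query:
SELECT id, dept, salary FROM employees WHERE (dept = 'Sales' OR dept = 'Marketing') AND salary > 91827

Result:
id | dept      | salary
---+-----------+-------
3  | Marketing | 98166 
4  | Marketing | 126935
5  | Marketing | 115842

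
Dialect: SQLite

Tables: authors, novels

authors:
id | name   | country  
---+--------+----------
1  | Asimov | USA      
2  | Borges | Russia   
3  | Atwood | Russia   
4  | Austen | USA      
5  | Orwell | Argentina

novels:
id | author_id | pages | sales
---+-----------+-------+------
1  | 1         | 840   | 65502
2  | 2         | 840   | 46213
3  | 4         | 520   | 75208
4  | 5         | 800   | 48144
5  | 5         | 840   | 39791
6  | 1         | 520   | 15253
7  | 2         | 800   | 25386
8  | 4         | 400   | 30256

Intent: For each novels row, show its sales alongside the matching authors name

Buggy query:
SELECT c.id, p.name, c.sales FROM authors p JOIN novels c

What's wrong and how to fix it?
Bug: Missing join condition: each novels row is matched to all authors rows instead of just its own

Fix: Add ON c.author_id = p.id to the JOIN

Corrected query:
SELECT c.id, p.name, c.sales FROM authors p JOIN novels c ON c.author_id = p.id

Result:
id | name   | sales
---+--------+------
1  | Asimov | 65502
2  | Borges | 46213
3  | Austen | 75208
4  | Orwell | 48144
5  | Orwell | 39791
6  | Asimov | 15253
7  | Borges | 25386
8  | Austen | 30256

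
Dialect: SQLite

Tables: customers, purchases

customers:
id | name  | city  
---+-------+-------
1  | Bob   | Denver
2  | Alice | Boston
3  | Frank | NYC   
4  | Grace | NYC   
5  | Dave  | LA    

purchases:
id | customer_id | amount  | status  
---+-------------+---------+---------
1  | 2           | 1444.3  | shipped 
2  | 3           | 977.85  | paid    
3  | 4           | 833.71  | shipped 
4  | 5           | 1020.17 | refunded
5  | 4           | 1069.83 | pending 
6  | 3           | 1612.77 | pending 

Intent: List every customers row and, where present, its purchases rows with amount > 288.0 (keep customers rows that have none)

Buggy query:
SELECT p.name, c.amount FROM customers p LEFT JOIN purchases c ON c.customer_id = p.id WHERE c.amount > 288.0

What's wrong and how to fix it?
Bug: A WHERE condition on the right-hand table after LEFT JOIN drops unmatched parents

Fix: Move the right-table condition into the ON clause so unmatched parents are kept

Corrected query:
SELECT p.name, c.amount FROM customers p LEFT JOIN purchases c ON c.customer_id = p.id AND c.amount > 288.0

Result:
name  | amount 
------+--------
Bob   | NULL   
Alice | 1444.3 
Frank | 977.85 
Frank | 1612.77
Grace | 833.71 
Grace | 1069.83
Dave  | 1020.17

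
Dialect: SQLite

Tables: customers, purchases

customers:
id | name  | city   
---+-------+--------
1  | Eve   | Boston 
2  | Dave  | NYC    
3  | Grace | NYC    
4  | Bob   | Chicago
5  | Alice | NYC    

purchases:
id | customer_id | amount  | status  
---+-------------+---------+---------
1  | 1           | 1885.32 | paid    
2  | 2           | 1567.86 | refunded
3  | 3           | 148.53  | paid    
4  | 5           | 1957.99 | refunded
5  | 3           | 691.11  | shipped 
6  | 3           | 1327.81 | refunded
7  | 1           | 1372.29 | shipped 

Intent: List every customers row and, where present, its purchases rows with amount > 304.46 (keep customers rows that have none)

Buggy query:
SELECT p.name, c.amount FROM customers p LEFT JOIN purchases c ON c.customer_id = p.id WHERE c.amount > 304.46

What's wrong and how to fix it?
Bug: A WHERE condition on the right-hand table after LEFT JOIN drops unmatched parents

Fix: Move the right-table condition into the ON clause so unmatched parents are kept

Corrected query:
SELECT p.name, c.amount FROM customers p LEFT JOIN purchases c ON c.customer_id = p.id AND c.amount > 304.46

Result:
name  | amount 
------+--------
Eve   | 1372.29
Eve   | 1885.32
Dave  | 1567.86
Grace | 691.11 
Grace | 1327.81
Bob   | NULL   
Alice | 1957.99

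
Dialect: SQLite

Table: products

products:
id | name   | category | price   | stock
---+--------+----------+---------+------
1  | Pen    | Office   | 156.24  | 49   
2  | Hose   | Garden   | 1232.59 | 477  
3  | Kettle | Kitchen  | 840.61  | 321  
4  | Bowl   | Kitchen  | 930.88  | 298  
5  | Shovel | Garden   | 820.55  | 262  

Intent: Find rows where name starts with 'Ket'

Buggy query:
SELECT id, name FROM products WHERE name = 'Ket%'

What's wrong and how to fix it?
Bug: Wildcards only work with LIKE; '=' treats '%' as a literal character

Fix: Replace '=' with LIKE so 'Ket%' is treated as a pattern

Corrected query:
SELECT id, name FROM products WHERE name LIKE 'Ket%'

Result:
id | name  
---+-------
3  | Kettle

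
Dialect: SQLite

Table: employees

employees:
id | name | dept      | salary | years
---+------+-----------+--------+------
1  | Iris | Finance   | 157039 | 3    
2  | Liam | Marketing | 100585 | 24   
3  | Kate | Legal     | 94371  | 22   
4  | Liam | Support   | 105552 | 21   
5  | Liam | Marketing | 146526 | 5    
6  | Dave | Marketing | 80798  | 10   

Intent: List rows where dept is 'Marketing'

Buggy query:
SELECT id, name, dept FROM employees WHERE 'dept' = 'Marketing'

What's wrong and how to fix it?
Bug: 'dept' in single quotes is a string literal, not the column; the comparison is literal-vs-literal and never true

Fix: Reference the column as dept without single quotes

Corrected query:
SELECT id, name, dept FROM employees WHERE dept = 'Marketing'

Result:
id | name | dept     
---+------+----------
2  | Liam | Marketing
5  | Liam | Marketing
6  | Dave | Marketing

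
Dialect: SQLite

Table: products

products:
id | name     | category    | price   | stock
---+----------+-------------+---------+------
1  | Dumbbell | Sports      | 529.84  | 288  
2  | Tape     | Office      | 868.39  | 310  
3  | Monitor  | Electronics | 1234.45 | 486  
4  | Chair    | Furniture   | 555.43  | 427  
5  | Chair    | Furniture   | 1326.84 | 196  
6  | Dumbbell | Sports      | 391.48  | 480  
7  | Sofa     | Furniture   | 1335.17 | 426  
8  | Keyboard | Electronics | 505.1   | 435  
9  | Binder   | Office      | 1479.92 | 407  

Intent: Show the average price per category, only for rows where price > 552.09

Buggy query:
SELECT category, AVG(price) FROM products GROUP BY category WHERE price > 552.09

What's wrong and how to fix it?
Bug: Row-level WHERE must come before GROUP BY in the clause order

Fix: Place WHERE between FROM and GROUP BY

Corrected query:
SELECT category, AVG(price) FROM products WHERE price > 552.09 GROUP BY category

Result:
category    | AVG(price)
------------+-----------
Electronics | 1234.45   
Furniture   | 1072.48   
Office      | 1174.155  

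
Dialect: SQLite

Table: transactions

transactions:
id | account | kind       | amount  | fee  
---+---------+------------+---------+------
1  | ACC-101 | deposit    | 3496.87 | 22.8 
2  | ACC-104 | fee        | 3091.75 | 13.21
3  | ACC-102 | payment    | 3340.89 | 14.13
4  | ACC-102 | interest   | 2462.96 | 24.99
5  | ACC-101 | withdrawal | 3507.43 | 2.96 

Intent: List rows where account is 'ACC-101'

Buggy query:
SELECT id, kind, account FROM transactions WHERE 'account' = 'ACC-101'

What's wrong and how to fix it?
Bug: Single quotes denote string literals in SQL; the column name is being compared as a constant string

Fix: Reference the column as account without single quotes

Corrected query:
SELECT id, kind, account FROM transactions WHERE account = 'ACC-101'

Result:
id | kind       | account
---+------------+--------
1  | deposit    | ACC-101
5  | withdrawal | ACC-101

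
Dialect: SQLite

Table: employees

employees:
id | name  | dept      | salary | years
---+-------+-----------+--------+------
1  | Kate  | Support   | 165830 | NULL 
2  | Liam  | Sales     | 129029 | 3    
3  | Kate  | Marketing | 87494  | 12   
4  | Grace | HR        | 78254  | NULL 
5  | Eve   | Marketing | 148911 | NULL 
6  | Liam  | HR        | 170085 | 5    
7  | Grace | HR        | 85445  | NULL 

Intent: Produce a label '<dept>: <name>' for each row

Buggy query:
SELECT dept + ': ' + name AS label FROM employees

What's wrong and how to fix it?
Bug: SQLite uses || for string concatenation; + coerces text to numbers (yielding 0)

Fix: Replace + with || to concatenate text

Corrected query:
SELECT dept || ': ' || name AS label FROM employees

Result:
label          
---------------
Support: Kate  
Sales: Liam    
Marketing: Kate
HR: Grace      
Marketing: Eve 
HR: Liam       
HR: Grace      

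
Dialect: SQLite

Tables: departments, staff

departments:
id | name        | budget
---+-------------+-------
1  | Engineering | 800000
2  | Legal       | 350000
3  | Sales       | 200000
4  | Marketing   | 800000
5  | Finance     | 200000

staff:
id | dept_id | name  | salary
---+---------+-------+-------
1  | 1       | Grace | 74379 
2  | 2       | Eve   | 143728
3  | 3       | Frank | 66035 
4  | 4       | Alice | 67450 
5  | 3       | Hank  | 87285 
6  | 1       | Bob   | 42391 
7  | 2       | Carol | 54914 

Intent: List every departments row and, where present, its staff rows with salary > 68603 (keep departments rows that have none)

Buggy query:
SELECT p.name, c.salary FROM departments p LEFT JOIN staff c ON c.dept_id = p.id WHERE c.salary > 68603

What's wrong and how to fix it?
Bug: A WHERE condition on the right-hand table after LEFT JOIN drops unmatched parents

Fix: Put 'c.salary > 68603' in the JOIN's ON clause instead of WHERE

Corrected query:
SELECT p.name, c.salary FROM departments p LEFT JOIN staff c ON c.dept_id = p.id AND c.salary > 68603

Result:
name        | salary
------------+-------
Engineering | 74379 
Legal       | 143728
Sales       | 87285 
Marketing   | NULL  
Finance     | NULL  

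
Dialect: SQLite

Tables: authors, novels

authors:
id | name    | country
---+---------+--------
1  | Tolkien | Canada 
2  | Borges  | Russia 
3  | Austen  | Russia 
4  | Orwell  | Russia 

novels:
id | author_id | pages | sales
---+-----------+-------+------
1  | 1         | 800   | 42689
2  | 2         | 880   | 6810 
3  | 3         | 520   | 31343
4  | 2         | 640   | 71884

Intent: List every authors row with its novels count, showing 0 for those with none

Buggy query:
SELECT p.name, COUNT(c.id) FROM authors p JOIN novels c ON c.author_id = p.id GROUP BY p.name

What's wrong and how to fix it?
Bug: INNER JOIN drops authors rows that have no matching novels rows

Fix: Switch to LEFT JOIN to retain unmatched parent rows

Corrected query:
SELECT p.name, COUNT(c.id) FROM authors p LEFT JOIN novels c ON c.author_id = p.id GROUP BY p.name

Result:
name    | COUNT(c.id)
--------+------------
Austen  | 1          
Borges  | 2          
Orwell  | 0          
Tolkien | 1          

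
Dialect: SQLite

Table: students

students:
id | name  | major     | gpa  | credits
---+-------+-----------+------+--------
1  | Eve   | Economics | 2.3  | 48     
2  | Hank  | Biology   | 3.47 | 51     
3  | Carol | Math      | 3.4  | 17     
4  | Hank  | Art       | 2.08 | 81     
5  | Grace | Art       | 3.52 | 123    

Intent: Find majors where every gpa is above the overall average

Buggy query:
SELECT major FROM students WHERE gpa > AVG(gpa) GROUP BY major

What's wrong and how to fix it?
Bug: AVG() is an aggregate; it can't sit directly in WHERE

Fix: Use a subquery for AVG and a HAVING MIN(...) filter so the condition holds for every row in the group

Corrected query:
SELECT major FROM students GROUP BY major HAVING MIN(gpa) > (SELECT AVG(gpa) FROM students)

Result:
major  
-------
Biology
Math   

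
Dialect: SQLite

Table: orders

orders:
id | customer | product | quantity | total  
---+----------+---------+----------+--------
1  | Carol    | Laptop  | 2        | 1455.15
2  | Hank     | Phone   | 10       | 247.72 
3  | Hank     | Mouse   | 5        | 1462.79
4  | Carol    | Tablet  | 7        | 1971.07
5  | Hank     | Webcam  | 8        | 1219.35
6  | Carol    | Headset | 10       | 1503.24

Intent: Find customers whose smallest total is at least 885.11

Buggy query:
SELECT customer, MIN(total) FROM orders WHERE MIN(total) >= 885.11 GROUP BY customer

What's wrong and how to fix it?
Bug: Aggregates like MIN are computed per group after WHERE runs

Fix: Replace WHERE with HAVING after the GROUP BY

Corrected query:
SELECT customer, MIN(total) FROM orders GROUP BY customer HAVING MIN(total) >= 885.11

Result:
customer | MIN(total)
---------+-----------
Carol    | 1455.15   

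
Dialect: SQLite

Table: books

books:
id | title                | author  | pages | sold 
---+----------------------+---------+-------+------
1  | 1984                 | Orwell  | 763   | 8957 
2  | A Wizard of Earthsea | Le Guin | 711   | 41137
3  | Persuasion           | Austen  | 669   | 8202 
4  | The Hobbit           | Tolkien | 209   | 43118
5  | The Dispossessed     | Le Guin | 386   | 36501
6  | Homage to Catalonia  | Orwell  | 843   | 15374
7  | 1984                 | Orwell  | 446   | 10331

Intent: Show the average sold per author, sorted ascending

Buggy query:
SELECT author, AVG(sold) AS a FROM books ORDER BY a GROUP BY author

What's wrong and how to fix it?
Bug: GROUP BY must precede ORDER BY

Fix: Move ORDER BY to the end, after GROUP BY

Corrected query:
SELECT author, AVG(sold) AS a FROM books GROUP BY author ORDER BY a

Result:
author  | a    
--------+------
Austen  | 8202 
Orwell  | 11554
Le Guin | 38819
Tolkien | 43118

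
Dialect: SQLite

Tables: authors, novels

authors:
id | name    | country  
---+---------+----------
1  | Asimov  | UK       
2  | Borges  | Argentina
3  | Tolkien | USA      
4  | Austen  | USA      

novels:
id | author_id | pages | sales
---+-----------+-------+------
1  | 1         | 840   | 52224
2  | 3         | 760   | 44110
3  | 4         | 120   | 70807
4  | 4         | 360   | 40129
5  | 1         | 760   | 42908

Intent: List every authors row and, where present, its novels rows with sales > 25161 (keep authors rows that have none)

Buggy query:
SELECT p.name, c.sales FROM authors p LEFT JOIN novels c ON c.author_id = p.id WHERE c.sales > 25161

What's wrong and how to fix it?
Bug: A WHERE condition on the right-hand table after LEFT JOIN drops unmatched parents

Fix: Move the right-table condition into the ON clause so unmatched parents are kept

Corrected query:
SELECT p.name, c.sales FROM authors p LEFT JOIN novels c ON c.author_id = p.id AND c.sales > 25161

Result:
name    | sales
--------+------
Asimov  | 42908
Asimov  | 52224
Borges  | NULL 
Tolkien | 44110
Austen  | 40129
Austen  | 70807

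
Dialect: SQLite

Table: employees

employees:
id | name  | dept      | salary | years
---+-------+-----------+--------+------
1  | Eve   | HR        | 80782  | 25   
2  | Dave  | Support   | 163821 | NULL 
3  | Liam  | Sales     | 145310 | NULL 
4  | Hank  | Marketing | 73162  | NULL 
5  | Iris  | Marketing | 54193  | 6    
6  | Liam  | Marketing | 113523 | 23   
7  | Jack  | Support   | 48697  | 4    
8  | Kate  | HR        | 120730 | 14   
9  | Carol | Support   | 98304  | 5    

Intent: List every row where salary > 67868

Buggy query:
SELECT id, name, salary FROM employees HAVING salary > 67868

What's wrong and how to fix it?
Bug: This is a non-aggregate query (no GROUP BY, no aggregates), so in SQLite the HAVING clause is invalid here; a row-level condition belongs in WHERE

Fix: Use WHERE for row-level filtering

Corrected query:
SELECT id, name, salary FROM employees WHERE salary > 67868

Result:
id | name  | salary
---+-------+-------
1  | Eve   | 80782 
2  | Dave  | 163821
3  | Liam  | 145310
4  | Hank  | 73162 
6  | Liam  | 113523
8  | Kate  | 120730
9  | Carol | 98304 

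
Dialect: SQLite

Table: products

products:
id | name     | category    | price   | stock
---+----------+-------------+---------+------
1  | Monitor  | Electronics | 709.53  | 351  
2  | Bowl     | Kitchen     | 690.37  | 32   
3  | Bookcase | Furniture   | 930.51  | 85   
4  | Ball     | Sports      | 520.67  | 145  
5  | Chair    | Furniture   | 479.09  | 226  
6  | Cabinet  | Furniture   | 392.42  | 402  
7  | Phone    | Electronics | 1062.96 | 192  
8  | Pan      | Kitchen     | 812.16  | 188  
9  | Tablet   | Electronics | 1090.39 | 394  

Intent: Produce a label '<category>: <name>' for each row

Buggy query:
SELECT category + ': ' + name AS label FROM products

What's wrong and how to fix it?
Bug: '+' is numeric addition; on text columns SQLite converts them to 0 instead of concatenating

Fix: Use the || operator for string concatenation

Corrected query:
SELECT category || ': ' || name AS label FROM products

Result:
label               
--------------------
Electronics: Monitor
Kitchen: Bowl       
Furniture: Bookcase 
Sports: Ball        
Furniture: Chair    
Furniture: Cabinet  
Electronics: Phone  
Kitchen: Pan        
Electronics: Tablet 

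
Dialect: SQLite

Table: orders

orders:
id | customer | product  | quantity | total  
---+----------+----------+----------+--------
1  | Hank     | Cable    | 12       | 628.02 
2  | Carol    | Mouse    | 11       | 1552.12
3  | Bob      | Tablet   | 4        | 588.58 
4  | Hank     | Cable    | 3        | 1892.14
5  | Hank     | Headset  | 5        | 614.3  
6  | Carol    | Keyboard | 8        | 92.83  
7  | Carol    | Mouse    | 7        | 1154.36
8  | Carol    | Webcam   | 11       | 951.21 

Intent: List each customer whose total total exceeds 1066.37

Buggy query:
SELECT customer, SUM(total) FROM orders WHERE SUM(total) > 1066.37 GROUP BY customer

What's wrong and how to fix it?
Bug: SUM(total) is an aggregate, but WHERE filters rows before aggregation

Fix: Use HAVING (which filters groups after aggregation) instead of WHERE

Corrected query:
SELECT customer, SUM(total) FROM orders GROUP BY customer HAVING SUM(total) > 1066.37

Result:
customer | SUM(total)
---------+-----------
Carol    | 3750.52   
Hank     | 3134.46   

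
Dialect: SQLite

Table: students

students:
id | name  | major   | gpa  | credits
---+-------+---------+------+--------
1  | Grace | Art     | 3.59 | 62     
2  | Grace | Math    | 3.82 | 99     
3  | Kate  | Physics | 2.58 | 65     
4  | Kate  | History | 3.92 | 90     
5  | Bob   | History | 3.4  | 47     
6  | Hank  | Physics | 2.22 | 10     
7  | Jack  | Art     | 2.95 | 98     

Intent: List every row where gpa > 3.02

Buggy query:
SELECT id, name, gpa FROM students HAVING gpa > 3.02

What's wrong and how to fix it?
Bug: This is a non-aggregate query (no GROUP BY, no aggregates), so in SQLite the HAVING clause is invalid here; a row-level condition belongs in WHERE

Fix: Replace HAVING with WHERE since the condition applies to individual rows

Corrected query:
SELECT id, name, gpa FROM students WHERE gpa > 3.02

Result:
id | name  | gpa 
---+-------+-----
1  | Grace | 3.59
2  | Grace | 3.82
4  | Kate  | 3.92
5  | Bob   | 3.4 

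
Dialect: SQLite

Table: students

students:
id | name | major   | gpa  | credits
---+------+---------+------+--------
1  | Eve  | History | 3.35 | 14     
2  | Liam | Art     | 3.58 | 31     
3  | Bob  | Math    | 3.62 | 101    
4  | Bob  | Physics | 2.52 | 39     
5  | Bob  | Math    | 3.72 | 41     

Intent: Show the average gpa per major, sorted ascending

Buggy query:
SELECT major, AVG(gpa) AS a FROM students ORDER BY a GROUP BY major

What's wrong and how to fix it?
Bug: GROUP BY must precede ORDER BY

Fix: Reorder: SELECT … FROM … GROUP BY … ORDER BY …

Corrected query:
SELECT major, AVG(gpa) AS a FROM students GROUP BY major ORDER BY a

Result:
major   | a   
--------+-----
Physics | 2.52
History | 3.35
Art     | 3.58
Math    | 3.67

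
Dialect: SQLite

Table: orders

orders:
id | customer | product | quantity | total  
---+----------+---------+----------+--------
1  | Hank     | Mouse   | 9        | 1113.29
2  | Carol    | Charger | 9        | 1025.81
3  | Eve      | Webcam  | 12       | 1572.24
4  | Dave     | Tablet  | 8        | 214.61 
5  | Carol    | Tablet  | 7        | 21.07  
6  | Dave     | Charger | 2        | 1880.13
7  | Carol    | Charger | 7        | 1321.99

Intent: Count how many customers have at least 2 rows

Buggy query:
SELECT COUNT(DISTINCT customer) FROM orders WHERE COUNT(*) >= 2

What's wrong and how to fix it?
Bug: WHERE filters individual rows, not groups, so a group-level COUNT is invalid there

Fix: Use a subquery that GROUPs and filters with HAVING, then count its rows

Corrected query:
SELECT COUNT(*) FROM (SELECT customer FROM orders GROUP BY customer HAVING COUNT(*) >= 2)

Result:
COUNT(*)
--------
2       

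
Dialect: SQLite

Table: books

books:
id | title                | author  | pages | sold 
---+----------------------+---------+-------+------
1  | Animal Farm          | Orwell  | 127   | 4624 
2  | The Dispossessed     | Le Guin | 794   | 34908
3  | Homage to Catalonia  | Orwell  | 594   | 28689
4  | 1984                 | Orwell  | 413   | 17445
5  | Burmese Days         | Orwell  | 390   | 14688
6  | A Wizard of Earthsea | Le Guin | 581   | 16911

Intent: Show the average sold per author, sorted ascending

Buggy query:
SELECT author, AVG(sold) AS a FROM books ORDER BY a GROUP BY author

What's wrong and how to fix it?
Bug: GROUP BY must precede ORDER BY

Fix: Move ORDER BY to the end, after GROUP BY

Corrected query:
SELECT author, AVG(sold) AS a FROM books GROUP BY author ORDER BY a

Result:
author  | a      
--------+--------
Orwell  | 16361.5
Le Guin | 25909.5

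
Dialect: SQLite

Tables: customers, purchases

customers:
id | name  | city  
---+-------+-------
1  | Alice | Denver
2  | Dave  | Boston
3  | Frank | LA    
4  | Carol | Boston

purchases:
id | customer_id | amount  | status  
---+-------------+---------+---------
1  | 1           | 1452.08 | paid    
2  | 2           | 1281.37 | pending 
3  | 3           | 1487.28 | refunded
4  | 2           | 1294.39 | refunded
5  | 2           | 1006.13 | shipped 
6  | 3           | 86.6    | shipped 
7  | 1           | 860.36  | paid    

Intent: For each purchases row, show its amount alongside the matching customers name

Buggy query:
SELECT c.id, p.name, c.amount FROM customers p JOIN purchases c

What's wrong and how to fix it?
Bug: JOIN with no ON clause produces a cartesian product; every purchases row pairs with every customers row

Fix: Specify the join condition linking the foreign key to the parent id

Corrected query:
SELECT c.id, p.name, c.amount FROM customers p JOIN purchases c ON c.customer_id = p.id

Result:
id | name  | amount 
---+-------+--------
1  | Alice | 1452.08
2  | Dave  | 1281.37
3  | Frank | 1487.28
4  | Dave  | 1294.39
5  | Dave  | 1006.13
6  | Frank | 86.6   
7  | Alice | 860.36 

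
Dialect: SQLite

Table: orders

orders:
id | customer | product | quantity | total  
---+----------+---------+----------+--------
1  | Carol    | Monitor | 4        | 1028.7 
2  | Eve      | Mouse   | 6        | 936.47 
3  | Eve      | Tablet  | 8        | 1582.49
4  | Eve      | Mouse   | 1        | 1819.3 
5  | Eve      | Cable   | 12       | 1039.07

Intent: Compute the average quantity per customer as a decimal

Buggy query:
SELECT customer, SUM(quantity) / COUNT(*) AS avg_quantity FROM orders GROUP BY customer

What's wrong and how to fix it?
Bug: Both operands are integers, so '/' performs integer division and truncates

Fix: Cast one side to REAL so the division keeps the fractional part

Corrected query:
SELECT customer, SUM(quantity) * 1.0 / COUNT(*) AS avg_quantity FROM orders GROUP BY customer

Result:
customer | avg_quantity
---------+-------------
Carol    | 4           
Eve      | 6.75        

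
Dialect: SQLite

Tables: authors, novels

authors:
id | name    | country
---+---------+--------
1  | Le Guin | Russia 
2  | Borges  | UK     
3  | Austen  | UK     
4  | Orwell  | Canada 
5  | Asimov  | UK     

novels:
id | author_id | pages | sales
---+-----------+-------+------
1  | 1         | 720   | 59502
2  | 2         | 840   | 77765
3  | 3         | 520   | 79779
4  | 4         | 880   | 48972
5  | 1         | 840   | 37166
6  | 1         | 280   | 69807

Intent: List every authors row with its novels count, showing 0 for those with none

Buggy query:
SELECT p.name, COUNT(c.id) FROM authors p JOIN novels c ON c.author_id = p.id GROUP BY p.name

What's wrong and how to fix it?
Bug: An inner join excludes parents with zero children

Fix: Switch to LEFT JOIN to retain unmatched parent rows

Corrected query:
SELECT p.name, COUNT(c.id) FROM authors p LEFT JOIN novels c ON c.author_id = p.id GROUP BY p.name

Result:
name    | COUNT(c.id)
--------+------------
Asimov  | 0          
Austen  | 1          
Borges  | 1          
Le Guin | 3          
Orwell  | 1          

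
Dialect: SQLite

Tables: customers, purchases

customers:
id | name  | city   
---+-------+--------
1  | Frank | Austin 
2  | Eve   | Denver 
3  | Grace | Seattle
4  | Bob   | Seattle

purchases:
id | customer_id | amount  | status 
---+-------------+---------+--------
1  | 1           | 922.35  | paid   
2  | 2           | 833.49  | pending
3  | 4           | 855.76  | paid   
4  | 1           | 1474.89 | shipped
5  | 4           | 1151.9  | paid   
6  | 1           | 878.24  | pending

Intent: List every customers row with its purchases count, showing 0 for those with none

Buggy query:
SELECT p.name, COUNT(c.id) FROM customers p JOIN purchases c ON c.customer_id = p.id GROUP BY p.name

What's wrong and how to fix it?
Bug: An inner join excludes parents with zero children

Fix: Use LEFT JOIN so parents without children still appear (COUNT(c.id) gives 0)

Corrected query:
SELECT p.name, COUNT(c.id) FROM customers p LEFT JOIN purchases c ON c.customer_id = p.id GROUP BY p.name

Result:
name  | COUNT(c.id)
------+------------
Bob   | 2          
Eve   | 1          
Frank | 3          
Grace | 0          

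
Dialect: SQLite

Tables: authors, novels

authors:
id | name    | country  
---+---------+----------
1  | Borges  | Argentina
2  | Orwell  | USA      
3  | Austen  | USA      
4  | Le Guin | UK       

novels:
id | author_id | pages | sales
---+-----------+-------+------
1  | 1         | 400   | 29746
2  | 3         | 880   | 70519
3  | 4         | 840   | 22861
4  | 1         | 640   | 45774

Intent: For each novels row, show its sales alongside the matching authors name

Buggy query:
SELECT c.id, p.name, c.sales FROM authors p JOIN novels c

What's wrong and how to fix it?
Bug: Missing join condition: each novels row is matched to all authors rows instead of just its own

Fix: Add ON c.author_id = p.id to the JOIN

Corrected query:
SELECT c.id, p.name, c.sales FROM authors p JOIN novels c ON c.author_id = p.id

Result:
id | name    | sales
---+---------+------
1  | Borges  | 29746
2  | Austen  | 70519
3  | Le Guin | 22861
4  | Borges  | 45774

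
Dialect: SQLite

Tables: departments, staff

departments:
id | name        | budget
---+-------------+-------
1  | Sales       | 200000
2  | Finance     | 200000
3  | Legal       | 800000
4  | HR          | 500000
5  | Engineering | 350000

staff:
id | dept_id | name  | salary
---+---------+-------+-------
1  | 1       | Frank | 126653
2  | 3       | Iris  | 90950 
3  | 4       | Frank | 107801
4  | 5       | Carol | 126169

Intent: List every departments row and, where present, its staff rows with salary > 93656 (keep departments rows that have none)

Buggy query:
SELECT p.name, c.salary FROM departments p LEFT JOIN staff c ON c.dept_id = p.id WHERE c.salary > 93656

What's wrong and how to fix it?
Bug: A WHERE condition on the right-hand table after LEFT JOIN drops unmatched parents

Fix: Put 'c.salary > 93656' in the JOIN's ON clause instead of WHERE

Corrected query:
SELECT p.name, c.salary FROM departments p LEFT JOIN staff c ON c.dept_id = p.id AND c.salary > 93656

Result:
name        | salary
------------+-------
Sales       | 126653
Finance     | NULL  
Legal       | NULL  
HR          | 107801
Engineering | 126169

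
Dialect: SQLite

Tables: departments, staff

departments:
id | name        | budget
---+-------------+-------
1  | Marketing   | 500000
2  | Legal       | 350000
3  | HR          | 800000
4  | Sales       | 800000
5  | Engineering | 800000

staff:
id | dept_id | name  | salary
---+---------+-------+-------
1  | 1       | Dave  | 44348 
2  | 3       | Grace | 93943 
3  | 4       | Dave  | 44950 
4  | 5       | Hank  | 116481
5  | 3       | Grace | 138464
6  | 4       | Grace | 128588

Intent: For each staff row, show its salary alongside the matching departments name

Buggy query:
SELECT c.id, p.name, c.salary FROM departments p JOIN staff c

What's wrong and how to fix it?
Bug: JOIN with no ON clause produces a cartesian product; every staff row pairs with every departments row

Fix: Add ON c.dept_id = p.id to the JOIN

Corrected query:
SELECT c.id, p.name, c.salary FROM departments p JOIN staff c ON c.dept_id = p.id

Result:
id | name        | salary
---+-------------+-------
1  | Marketing   | 44348 
2  | HR          | 93943 
3  | Sales       | 44950 
4  | Engineering | 116481
5  | HR          | 138464
6  | Sales       | 128588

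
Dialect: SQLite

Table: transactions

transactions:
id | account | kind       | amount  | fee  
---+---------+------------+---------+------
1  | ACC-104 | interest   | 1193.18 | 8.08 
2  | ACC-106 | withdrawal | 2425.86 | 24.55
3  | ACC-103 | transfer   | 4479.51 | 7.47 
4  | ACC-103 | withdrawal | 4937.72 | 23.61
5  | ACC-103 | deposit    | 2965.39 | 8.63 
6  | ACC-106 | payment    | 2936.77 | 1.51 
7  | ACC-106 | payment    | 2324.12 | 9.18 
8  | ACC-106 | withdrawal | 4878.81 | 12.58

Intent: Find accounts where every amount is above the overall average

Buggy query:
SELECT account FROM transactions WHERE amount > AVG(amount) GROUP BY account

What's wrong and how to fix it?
Bug: WHERE evaluates per row before aggregation, so AVG() is unavailable

Fix: Compute the overall average in a scalar subquery and compare each group's MIN against it in HAVING

Corrected query:
SELECT account FROM transactions GROUP BY account HAVING MIN(amount) > (SELECT AVG(amount) FROM transactions)

Result:
(no rows)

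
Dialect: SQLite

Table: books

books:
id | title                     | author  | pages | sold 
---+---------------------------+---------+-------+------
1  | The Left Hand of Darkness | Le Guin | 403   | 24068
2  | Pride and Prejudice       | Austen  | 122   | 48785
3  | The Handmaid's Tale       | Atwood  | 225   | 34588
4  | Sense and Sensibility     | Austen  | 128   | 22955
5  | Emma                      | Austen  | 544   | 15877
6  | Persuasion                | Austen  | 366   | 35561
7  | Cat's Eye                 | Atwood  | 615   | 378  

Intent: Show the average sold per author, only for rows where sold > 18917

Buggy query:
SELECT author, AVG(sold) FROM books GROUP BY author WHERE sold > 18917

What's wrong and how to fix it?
Bug: Row-level WHERE must come before GROUP BY in the clause order

Fix: Move the WHERE clause before GROUP BY

Corrected query:
SELECT author, AVG(sold) FROM books WHERE sold > 18917 GROUP BY author

Result:
author  | AVG(sold)
--------+----------
Atwood  | 34588    
Austen  | 35767    
Le Guin | 24068    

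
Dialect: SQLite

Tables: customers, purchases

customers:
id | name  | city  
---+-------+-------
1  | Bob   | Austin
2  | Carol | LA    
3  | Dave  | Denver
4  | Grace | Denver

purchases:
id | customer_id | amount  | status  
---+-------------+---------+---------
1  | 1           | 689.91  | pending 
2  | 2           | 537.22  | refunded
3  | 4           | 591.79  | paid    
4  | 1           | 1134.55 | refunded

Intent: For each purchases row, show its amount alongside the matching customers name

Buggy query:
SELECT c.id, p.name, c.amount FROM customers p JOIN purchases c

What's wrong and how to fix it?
Bug: JOIN with no ON clause produces a cartesian product; every purchases row pairs with every customers row

Fix: Add ON c.customer_id = p.id to the JOIN

Corrected query:
SELECT c.id, p.name, c.amount FROM customers p JOIN purchases c ON c.customer_id = p.id

Result:
id | name  | amount 
---+-------+--------
1  | Bob   | 689.91 
2  | Carol | 537.22 
3  | Grace | 591.79 
4  | Bob   | 1134.55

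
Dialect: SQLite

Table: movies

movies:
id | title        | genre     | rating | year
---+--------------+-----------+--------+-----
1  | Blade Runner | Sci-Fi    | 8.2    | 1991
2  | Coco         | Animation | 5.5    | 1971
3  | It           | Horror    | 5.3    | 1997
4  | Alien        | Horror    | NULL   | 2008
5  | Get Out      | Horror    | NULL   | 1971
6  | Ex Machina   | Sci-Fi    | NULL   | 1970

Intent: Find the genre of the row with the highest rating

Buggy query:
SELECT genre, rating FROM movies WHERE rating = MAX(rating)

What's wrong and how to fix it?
Bug: MAX(rating) is an aggregate and cannot be used directly in WHERE

Fix: Wrap MAX in a scalar subquery so WHERE compares against a single value

Corrected query:
SELECT genre, rating FROM movies WHERE rating = (SELECT MAX(rating) FROM movies)

Result:
genre  | rating
-------+-------
Sci-Fi | 8.2   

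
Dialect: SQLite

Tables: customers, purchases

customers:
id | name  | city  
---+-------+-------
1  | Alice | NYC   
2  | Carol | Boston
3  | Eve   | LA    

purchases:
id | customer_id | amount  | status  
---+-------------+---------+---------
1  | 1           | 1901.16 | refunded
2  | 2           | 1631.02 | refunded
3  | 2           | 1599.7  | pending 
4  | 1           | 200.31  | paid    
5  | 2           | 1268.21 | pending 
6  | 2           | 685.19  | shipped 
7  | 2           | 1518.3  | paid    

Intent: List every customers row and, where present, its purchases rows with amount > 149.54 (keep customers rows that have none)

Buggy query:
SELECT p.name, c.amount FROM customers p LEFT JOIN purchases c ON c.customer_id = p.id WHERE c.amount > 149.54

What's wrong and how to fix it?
Bug: Filtering c.amount in WHERE discards the NULL rows produced by LEFT JOIN, turning it into an inner join

Fix: Put 'c.amount > 149.54' in the JOIN's ON clause instead of WHERE

Corrected query:
SELECT p.name, c.amount FROM customers p LEFT JOIN purchases c ON c.customer_id = p.id AND c.amount > 149.54

Result:
name  | amount 
------+--------
Alice | 200.31 
Alice | 1901.16
Carol | 685.19 
Carol | 1268.21
Carol | 1518.3 
Carol | 1599.7 
Carol | 1631.02
Eve   | NULL   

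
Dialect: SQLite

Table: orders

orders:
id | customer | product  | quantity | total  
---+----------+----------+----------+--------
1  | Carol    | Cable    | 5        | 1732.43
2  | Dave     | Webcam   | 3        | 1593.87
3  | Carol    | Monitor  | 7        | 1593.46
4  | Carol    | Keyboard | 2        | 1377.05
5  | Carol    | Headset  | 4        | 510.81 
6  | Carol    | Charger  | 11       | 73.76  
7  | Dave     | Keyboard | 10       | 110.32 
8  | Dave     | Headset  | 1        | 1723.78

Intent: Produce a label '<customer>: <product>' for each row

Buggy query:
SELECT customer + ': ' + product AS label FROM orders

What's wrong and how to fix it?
Bug: SQLite uses || for string concatenation; + coerces text to numbers (yielding 0)

Fix: Replace + with || to concatenate text

Corrected query:
SELECT customer || ': ' || product AS label FROM orders

Result:
label          
---------------
Carol: Cable   
Dave: Webcam   
Carol: Monitor 
Carol: Keyboard
Carol: Headset 
Carol: Charger 
Dave: Keyboard 
Dave: Headset  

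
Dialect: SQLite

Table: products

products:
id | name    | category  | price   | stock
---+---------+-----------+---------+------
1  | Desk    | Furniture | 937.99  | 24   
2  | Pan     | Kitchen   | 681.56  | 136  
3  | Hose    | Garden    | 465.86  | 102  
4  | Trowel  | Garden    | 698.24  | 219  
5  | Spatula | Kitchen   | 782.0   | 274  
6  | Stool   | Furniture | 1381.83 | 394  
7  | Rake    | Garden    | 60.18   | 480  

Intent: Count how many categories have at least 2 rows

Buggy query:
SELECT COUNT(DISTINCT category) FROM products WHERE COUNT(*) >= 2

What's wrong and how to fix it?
Bug: WHERE filters individual rows, not groups, so a group-level COUNT is invalid there

Fix: Group first with HAVING COUNT(*) >= 2, then COUNT the resulting groups

Corrected query:
SELECT COUNT(*) FROM (SELECT category FROM products GROUP BY category HAVING COUNT(*) >= 2)

Result:
COUNT(*)
--------
3       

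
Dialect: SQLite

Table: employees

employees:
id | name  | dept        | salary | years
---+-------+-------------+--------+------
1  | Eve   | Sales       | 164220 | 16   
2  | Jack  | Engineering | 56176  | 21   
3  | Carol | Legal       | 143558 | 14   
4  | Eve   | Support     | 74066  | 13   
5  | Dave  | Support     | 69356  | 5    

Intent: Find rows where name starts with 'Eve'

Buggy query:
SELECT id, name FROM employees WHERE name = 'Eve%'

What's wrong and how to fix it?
Bug: '=' compares the literal string including the % character; pattern matching needs LIKE

Fix: Use LIKE for wildcard pattern matching

Corrected query:
SELECT id, name FROM employees WHERE name LIKE 'Eve%'

Result:
id | name
---+-----
1  | Eve 
4  | Eve 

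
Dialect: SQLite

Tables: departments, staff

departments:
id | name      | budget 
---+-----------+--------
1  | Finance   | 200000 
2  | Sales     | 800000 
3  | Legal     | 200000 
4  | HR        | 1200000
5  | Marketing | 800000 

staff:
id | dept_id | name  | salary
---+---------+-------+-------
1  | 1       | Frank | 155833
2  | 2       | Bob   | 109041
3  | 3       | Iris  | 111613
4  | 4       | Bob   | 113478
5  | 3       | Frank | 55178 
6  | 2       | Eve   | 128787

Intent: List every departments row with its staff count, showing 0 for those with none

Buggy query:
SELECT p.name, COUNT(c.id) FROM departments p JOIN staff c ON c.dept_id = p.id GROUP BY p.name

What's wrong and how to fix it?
Bug: An inner join excludes parents with zero children

Fix: Switch to LEFT JOIN to retain unmatched parent rows

Corrected query:
SELECT p.name, COUNT(c.id) FROM departments p LEFT JOIN staff c ON c.dept_id = p.id GROUP BY p.name

Result:
name      | COUNT(c.id)
----------+------------
Finance   | 1          
HR        | 1          
Legal     | 2          
Marketing | 0          
Sales     | 2          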